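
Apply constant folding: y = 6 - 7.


6 - 7 = -1 at compile time
Optimized: y = -1


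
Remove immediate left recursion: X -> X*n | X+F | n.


Left-recursive alternatives: X*n, X+F; non-recursive: n
Introduce X': X -> nX', X' -> *nX' | +FX' | ε


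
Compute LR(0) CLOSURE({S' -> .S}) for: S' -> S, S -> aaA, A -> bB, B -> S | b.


Start: S' -> .S
For each item with dot before a nonterminal B, add B -> .γ for every B-production
Closure: [S' -> .S, S -> .aaA]


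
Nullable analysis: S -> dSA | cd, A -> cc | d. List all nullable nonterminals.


A nonterminal is nullable iff some alternative derives ε (directly, or every symbol in it is nullable)
Nullable: {}


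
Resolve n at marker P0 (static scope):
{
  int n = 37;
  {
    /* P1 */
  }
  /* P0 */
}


n declared in the same block as P0
n = 37


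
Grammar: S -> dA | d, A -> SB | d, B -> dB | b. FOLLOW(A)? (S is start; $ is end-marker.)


$ ∈ FOLLOW(S). For each A -> αBβ: add FIRST(β)\{ε} to FOLLOW(B); if β nullable, add FOLLOW(A).
FOLLOW(A) = {$, b, d}


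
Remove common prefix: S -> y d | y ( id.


Common prefix: 'y'
Factored: S -> y S', S' -> d | ( id


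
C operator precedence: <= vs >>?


'>>' is shift (level 8); '<=' is relational (level 7)
Higher level binds tighter
'>>' has higher precedence than '<='


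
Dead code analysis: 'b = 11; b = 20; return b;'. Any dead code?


first assignment to b is overwritten before any read
Dead: 'b = 11'


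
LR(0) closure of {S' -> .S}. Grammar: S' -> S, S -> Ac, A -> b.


Start: S' -> .S
For each item with dot before a nonterminal B, add B -> .γ for every B-production
Closure: [S' -> .S, S -> .Ac, A -> .b]


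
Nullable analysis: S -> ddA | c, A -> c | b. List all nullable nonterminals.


A nonterminal is nullable iff some alternative derives ε (directly, or every symbol in it is nullable)
Nullable: {}


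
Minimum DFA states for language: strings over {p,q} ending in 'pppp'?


Track the longest suffix of input matching a prefix of 'pppp': 5 classes (prefixes of length 0..4)
Minimal DFA: 5 states


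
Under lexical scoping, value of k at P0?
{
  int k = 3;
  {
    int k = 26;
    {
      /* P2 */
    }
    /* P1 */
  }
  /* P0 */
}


k declared in the same block as P0
k = 3


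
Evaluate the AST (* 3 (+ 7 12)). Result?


Evaluate inner: (+ 7 12) = 19
Evaluate root: (* 3 19) = 57
Result: 57


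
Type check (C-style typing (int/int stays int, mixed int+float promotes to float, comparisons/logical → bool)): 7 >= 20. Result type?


Operand types: int >= int
Rule: comparison yields bool
Result type: bool


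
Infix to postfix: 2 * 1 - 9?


Left to right (same or higher precedence on left)
Postfix: 2 1 * 9 -


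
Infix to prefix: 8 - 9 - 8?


left-to-right (same/higher precedence on left): tree is (- (- 8 9) 8)
Prefix: - - 8 9 8


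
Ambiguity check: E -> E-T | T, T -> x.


precedence layered via separate nonterminal T: deterministic
Unambiguous


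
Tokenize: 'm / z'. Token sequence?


Scan left to right, longest-match per lexeme
Tokens: ID(m), OP(/), ID(z)


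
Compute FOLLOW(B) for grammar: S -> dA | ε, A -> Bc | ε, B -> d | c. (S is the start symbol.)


$ ∈ FOLLOW(S). For each A -> αBβ: add FIRST(β)\{ε} to FOLLOW(B); if β nullable, add FOLLOW(A).
FOLLOW(B) = {c}


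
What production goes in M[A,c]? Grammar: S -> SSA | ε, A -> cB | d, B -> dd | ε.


For [A, c]: 'c' ∈ FIRST(cB)
Entry: A -> cB


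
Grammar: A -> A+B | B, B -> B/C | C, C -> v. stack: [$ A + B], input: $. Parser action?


handle 'A+B' on top; lookahead ∈ FOLLOW(A) = {+, $}
Action: reduce (A -> A+B)


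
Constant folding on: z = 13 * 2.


13 * 2 = 26 at compile time
Optimized: z = 26


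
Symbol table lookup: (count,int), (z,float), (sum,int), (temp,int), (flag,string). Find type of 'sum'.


Lookup 'sum' → type int


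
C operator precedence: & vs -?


'-' is additive (level 9); '&' is bitwise AND (level 5)
Higher level binds tighter
'-' has higher precedence than '&'


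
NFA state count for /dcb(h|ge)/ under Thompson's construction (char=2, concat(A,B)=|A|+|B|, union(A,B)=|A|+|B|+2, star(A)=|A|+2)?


Syntax tree has 6 char leaf(s), 1 union(s), 0 star(s)
chars contribute 6×2 = 12; each union adds +2; each star adds +2
Total: 12 + 2 + 0 = 14 states


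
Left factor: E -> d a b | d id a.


Common prefix: 'd'
Factored: E -> d E', E' -> a b | id a


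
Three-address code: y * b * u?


Break into single-operator statements:
t1 = y * b
t2 = t1 * u


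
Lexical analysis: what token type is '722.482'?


Pattern: digits with a decimal point
Type: FLOAT_LITERAL


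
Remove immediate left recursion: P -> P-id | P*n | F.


Left-recursive alternatives: P-id, P*n; non-recursive: F
Introduce P': P -> FP', P' -> -idP' | *nP' | ε


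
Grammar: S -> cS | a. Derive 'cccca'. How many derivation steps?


Derivation: S => cS => ccS => cccS => ccccS => cccca
Steps: 5


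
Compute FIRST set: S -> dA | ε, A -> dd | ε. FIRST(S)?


Per alternative of S: FIRST(dA) = {d}; FIRST(ε) = {ε}
FIRST(S) = {d, ε}


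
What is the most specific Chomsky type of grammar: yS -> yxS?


LHS has context (more than one symbol) and |LHS| ≤ |RHS|
Classification: Type 1 (Context-Sensitive)


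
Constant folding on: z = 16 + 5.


16 + 5 = 21 at compile time
Optimized: z = 21


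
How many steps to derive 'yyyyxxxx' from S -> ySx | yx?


Derivation: S => ySx => yySxx => yyySxxx => yyyyxxxx
Steps: 4


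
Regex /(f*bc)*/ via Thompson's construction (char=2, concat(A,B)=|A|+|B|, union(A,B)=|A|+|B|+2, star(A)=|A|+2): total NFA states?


Syntax tree has 3 char leaf(s), 0 union(s), 2 star(s)
chars contribute 3×2 = 6; each union adds +2; each star adds +2
Total: 6 + 0 + 4 = 10 states


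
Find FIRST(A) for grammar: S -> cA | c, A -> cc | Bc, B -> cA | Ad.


Per alternative of A: FIRST(cc) = {c}; FIRST(Bc) = {c}
FIRST(A) = {c}


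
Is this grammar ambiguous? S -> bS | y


right-linear, alternatives start with distinct terminals 'b' vs 'y': unique leftmost derivation
Unambiguous


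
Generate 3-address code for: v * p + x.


Break into single-operator statements:
t1 = v * p
t2 = t1 + x


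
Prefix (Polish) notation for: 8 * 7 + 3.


left-to-right (same/higher precedence on left): tree is (+ (* 8 7) 3)
Prefix: + * 8 7 3


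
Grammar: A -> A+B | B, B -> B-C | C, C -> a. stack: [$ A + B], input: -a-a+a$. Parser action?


'-' can extend B; shift to build B -> B-C
Action: shift


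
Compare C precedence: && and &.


'&' is bitwise AND (level 5); '&&' is logical AND (level 2)
Higher level binds tighter
'&' has higher precedence than '&&'


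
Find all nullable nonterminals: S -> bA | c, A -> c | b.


A nonterminal is nullable iff some alternative derives ε (directly, or every symbol in it is nullable)
Nullable: {}


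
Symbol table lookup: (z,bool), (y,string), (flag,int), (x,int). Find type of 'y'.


Lookup 'y' → type string


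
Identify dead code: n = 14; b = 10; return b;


n is assigned but never read
Dead: 'n = 14'


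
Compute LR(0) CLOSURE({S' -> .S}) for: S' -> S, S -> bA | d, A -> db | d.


Start: S' -> .S
For each item with dot before a nonterminal B, add B -> .γ for every B-production
Closure: [S' -> .S, S -> .bA, S -> .d]


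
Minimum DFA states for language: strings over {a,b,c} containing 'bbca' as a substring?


KMP-style automaton: 4 progress states + 1 absorbing accept = 5
Minimal DFA: 5 states


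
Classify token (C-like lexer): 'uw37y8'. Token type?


Pattern: letter/underscore followed by alphanumerics, not a keyword
Type: IDENTIFIER


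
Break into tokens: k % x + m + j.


Scan left to right, longest-match per lexeme
Tokens: ID(k), OP(%), ID(x), OP(+), ID(m), OP(+), ID(j)


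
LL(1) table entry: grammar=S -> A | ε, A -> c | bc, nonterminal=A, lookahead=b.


For [A, b]: 'b' ∈ FIRST(bc)
Entry: A -> bc


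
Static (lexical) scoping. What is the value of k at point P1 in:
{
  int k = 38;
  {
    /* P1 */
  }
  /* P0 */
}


P1's block does not declare k; resolves to the enclosing declaration at depth 0
k = 38


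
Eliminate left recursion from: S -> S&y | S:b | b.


Left-recursive alternatives: S&y, S:b; non-recursive: b
Introduce S': S -> bS', S' -> &yS' | :bS' | ε


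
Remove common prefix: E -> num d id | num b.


Common prefix: 'num'
Factored: E -> num E', E' -> d id | b


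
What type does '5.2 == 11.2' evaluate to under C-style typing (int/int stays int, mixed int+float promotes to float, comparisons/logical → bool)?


Operand types: float == float
Rule: comparison yields bool
Result type: bool


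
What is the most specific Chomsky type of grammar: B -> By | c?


Left-linear: every RHS is a terminal or one nonterminal followed by a terminal
Classification: Type 3 (Regular)


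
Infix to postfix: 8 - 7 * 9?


* has higher precedence, evaluate 7*9 first
Postfix: 8 7 9 * -


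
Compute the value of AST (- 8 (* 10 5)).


Evaluate inner: (* 10 5) = 50
Evaluate root: (- 8 50) = -42
Result: -42


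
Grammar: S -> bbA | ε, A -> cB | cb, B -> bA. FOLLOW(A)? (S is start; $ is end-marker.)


$ ∈ FOLLOW(S). For each A -> αBβ: add FIRST(β)\{ε} to FOLLOW(B); if β nullable, add FOLLOW(A).
FOLLOW(A) = {$}


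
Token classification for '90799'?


Pattern: digits only
Type: INTEGER_LITERAL


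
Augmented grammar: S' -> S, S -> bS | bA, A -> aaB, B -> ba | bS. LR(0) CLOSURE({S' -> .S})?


Start: S' -> .S
For each item with dot before a nonterminal B, add B -> .γ for every B-production
Closure: [S' -> .S, S -> .bS, S -> .bA]


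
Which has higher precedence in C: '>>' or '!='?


'>>' is shift (level 8); '!=' is equality (level 6)
Higher level binds tighter
'>>' has higher precedence than '!='


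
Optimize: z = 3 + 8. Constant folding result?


3 + 8 = 11 at compile time
Optimized: z = 11


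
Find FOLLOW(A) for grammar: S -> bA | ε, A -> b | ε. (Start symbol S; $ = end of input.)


$ ∈ FOLLOW(S). For each A -> αBβ: add FIRST(β)\{ε} to FOLLOW(B); if β nullable, add FOLLOW(A).
FOLLOW(A) = {$}


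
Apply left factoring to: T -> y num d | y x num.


Common prefix: 'y'
Factored: T -> y T', T' -> num d | x num


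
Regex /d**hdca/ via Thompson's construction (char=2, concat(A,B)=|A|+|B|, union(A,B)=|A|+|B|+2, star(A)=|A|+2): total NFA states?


Syntax tree has 5 char leaf(s), 0 union(s), 2 star(s)
chars contribute 5×2 = 10; each union adds +2; each star adds +2
Total: 10 + 0 + 4 = 14 states


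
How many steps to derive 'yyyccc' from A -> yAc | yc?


Derivation: A => yAc => yyAcc => yyyccc
Steps: 3


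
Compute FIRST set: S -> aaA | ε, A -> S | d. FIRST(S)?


Per alternative of S: FIRST(aaA) = {a}; FIRST(ε) = {ε}
FIRST(S) = {a, ε}


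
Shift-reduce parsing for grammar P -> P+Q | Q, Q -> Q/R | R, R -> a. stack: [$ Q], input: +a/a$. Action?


lookahead ∉ {/} so Q won't extend; reduce P -> Q
Action: reduce (P -> Q)


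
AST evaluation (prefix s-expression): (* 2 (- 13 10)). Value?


Evaluate inner: (- 13 10) = 3
Evaluate root: (* 2 3) = 6
Result: 6


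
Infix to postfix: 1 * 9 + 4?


Left to right (same or higher precedence on left)
Postfix: 1 9 * 4 +


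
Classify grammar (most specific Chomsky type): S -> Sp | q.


Left-linear: every RHS is a terminal or one nonterminal followed by a terminal
Classification: Type 3 (Regular)


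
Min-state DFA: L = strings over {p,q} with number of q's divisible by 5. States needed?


Track (count of q) mod 5: states 0..4, accept at 0
Minimal DFA: 5 states


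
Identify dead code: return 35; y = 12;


statement follows a return and is unreachable
Dead: 'y = 12'


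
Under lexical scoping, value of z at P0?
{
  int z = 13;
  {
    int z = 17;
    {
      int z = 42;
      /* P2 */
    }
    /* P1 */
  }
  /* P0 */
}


z declared in the same block as P0
z = 13


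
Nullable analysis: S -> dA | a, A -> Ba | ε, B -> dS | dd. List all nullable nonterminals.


A nonterminal is nullable iff some alternative derives ε (directly, or every symbol in it is nullable)
Nullable: {A}


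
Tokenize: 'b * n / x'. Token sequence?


Scan left to right, longest-match per lexeme
Tokens: ID(b), OP(*), ID(n), OP(/), ID(x)


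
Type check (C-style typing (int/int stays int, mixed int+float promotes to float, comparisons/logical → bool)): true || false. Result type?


Operand types: bool || bool
Rule: logical operators take bool operands and yield bool
Result type: bool


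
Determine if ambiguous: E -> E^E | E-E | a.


'a^a-a' has two parse trees (no precedence encoded between ^ and -)
Ambiguous


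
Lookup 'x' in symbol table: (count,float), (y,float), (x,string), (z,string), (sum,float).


Lookup 'x' → type string


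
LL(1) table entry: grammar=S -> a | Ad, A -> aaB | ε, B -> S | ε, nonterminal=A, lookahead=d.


For [A, d]: ε is nullable and 'd' ∈ FOLLOW(A)
Entry: A -> ε


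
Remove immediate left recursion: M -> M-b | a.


Left-recursive alternatives: M-b; non-recursive: a
Introduce M': M -> aM', M' -> -bM' | ε


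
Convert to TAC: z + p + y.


Break into single-operator statements:
t1 = z + p
t2 = t1 + y


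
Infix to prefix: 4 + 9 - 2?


left-to-right (same/higher precedence on left): tree is (- (+ 4 9) 2)
Prefix: - + 4 9 2


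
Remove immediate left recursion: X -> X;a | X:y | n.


Left-recursive alternatives: X;a, X:y; non-recursive: n
Introduce X': X -> nX', X' -> ;aX' | :yX' | ε


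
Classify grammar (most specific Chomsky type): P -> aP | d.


Right-linear: every RHS is a terminal or a terminal followed by one nonterminal
Classification: Type 3 (Regular)


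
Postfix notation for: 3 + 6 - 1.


Left to right (same or higher precedence on left)
Postfix: 3 6 + 1 -


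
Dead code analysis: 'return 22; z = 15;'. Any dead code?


statement follows a return and is unreachable
Dead: 'z = 15'


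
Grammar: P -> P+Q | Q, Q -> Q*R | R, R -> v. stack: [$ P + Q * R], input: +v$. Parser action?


handle 'Q*R' on top
Action: reduce (Q -> Q*R)


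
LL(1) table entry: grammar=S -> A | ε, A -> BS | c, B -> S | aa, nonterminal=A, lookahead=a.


For [A, a]: 'a' ∈ FIRST(BS)
Entry: A -> BS


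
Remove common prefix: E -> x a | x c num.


Common prefix: 'x'
Factored: E -> x E', E' -> a | c num


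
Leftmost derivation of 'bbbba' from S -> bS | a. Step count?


Derivation: S => bS => bbS => bbbS => bbbbS => bbbba
Steps: 5


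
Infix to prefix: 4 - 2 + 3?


left-to-right (same/higher precedence on left): tree is (+ (- 4 2) 3)
Prefix: + - 4 2 3


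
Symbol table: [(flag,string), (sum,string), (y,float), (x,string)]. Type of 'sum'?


Lookup 'sum' → type string


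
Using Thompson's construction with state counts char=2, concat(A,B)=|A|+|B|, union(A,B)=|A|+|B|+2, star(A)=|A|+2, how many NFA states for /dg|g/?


Syntax tree has 3 char leaf(s), 1 union(s), 0 star(s)
chars contribute 3×2 = 6; each union adds +2; each star adds +2
Total: 6 + 2 + 0 = 8 states


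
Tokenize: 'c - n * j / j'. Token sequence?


Scan left to right, longest-match per lexeme
Tokens: ID(c), OP(-), ID(n), OP(*), ID(j), OP(/), ID(j)


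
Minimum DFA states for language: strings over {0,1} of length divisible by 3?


Track length mod 3: states 0..2, accept at 0
Minimal DFA: 3 states


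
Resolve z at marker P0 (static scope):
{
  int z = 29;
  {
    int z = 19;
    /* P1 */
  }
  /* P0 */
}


z declared in the same block as P0
z = 29


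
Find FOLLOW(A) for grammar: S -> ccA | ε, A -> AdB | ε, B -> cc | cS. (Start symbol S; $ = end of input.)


$ ∈ FOLLOW(S). For each A -> αBβ: add FIRST(β)\{ε} to FOLLOW(B); if β nullable, add FOLLOW(A).
FOLLOW(A) = {$, d}


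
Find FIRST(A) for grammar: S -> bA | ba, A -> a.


Per alternative of A: FIRST(a) = {a}
FIRST(A) = {a}


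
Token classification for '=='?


Pattern: operator symbol
Type: OPERATOR


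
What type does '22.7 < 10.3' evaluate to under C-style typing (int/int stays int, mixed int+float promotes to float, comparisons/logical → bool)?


Operand types: float < float
Rule: comparison yields bool
Result type: bool


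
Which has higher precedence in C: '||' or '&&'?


'&&' is logical AND (level 2); '||' is logical OR (level 1)
Higher level binds tighter
'&&' has higher precedence than '||'


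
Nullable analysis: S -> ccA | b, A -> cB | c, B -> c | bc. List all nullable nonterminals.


A nonterminal is nullable iff some alternative derives ε (directly, or every symbol in it is nullable)
Nullable: {}


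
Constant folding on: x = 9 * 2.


9 * 2 = 18 at compile time
Optimized: x = 18


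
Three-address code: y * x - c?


Break into single-operator statements:
t1 = y * x
t2 = t1 - c


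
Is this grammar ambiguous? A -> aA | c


right-linear, alternatives start with distinct terminals 'a' vs 'c': unique leftmost derivation
Unambiguous


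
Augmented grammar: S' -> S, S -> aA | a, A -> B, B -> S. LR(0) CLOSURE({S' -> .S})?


Start: S' -> .S
For each item with dot before a nonterminal B, add B -> .γ for every B-production
Closure: [S' -> .S, S -> .aA, S -> .a]


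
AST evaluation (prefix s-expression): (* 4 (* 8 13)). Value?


Evaluate inner: (* 8 13) = 104
Evaluate root: (* 4 104) = 416
Result: 416


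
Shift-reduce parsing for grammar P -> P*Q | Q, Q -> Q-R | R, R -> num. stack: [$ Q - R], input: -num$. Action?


handle 'Q-R' on top
Action: reduce (Q -> Q-R)


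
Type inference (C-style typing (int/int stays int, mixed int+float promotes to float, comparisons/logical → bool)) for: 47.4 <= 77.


Operand types: float <= int
Rule: comparison yields bool
Result type: bool


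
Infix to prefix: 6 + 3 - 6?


left-to-right (same/higher precedence on left): tree is (- (+ 6 3) 6)
Prefix: - + 6 3 6


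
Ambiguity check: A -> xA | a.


right-linear, alternatives start with distinct terminals 'x' vs 'a': unique leftmost derivation
Unambiguous


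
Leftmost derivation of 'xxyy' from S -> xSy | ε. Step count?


Derivation: S => xSy => xxSyy => xxyy
Steps: 3


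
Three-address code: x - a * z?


Break into single-operator statements:
t1 = a * z
t2 = x - t1


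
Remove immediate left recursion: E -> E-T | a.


Left-recursive alternatives: E-T; non-recursive: a
Introduce E': E -> aE', E' -> -TE' | ε


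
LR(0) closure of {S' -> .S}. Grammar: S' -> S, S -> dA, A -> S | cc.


Start: S' -> .S
For each item with dot before a nonterminal B, add B -> .γ for every B-production
Closure: [S' -> .S, S -> .dA]


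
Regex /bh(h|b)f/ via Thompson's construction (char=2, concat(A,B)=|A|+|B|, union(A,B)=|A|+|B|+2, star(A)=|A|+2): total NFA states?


Syntax tree has 5 char leaf(s), 1 union(s), 0 star(s)
chars contribute 5×2 = 10; each union adds +2; each star adds +2
Total: 10 + 2 + 0 = 12 states


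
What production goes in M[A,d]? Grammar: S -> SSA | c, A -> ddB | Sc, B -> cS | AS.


For [A, d]: 'd' ∈ FIRST(ddB)
Entry: A -> ddB


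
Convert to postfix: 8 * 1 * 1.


Left to right (same or higher precedence on left)
Postfix: 8 1 * 1 *


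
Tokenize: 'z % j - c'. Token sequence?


Scan left to right, longest-match per lexeme
Tokens: ID(z), OP(%), ID(j), OP(-), ID(c)


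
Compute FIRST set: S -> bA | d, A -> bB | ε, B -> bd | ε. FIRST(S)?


Per alternative of S: FIRST(bA) = {b}; FIRST(d) = {d}
FIRST(S) = {b, d}


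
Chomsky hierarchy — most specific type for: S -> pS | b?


Right-linear: every RHS is a terminal or a terminal followed by one nonterminal
Classification: Type 3 (Regular)


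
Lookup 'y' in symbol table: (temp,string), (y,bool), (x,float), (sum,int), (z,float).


Lookup 'y' → type bool


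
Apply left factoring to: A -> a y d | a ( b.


Common prefix: 'a'
Factored: A -> a A', A' -> y d | ( b


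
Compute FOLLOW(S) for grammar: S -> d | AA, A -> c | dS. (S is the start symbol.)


$ ∈ FOLLOW(S). For each A -> αBβ: add FIRST(β)\{ε} to FOLLOW(B); if β nullable, add FOLLOW(A).
FOLLOW(S) = {$, c, d}


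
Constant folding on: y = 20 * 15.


20 * 15 = 300 at compile time
Optimized: y = 300


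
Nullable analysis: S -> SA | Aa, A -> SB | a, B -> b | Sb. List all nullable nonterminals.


A nonterminal is nullable iff some alternative derives ε (directly, or every symbol in it is nullable)
Nullable: {}


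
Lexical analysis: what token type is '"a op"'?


Pattern: double-quoted sequence
Type: STRING_LITERAL


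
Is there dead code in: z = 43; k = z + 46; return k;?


z is read by k's definition; k is returned
No dead code


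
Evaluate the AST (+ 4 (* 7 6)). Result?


Evaluate inner: (* 7 6) = 42
Evaluate root: (+ 4 42) = 46
Result: 46


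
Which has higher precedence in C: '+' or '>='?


'+' is additive (level 9); '>=' is relational (level 7)
Higher level binds tighter
'+' has higher precedence than '>='


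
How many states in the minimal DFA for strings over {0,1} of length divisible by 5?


Track length mod 5: states 0..4, accept at 0
Minimal DFA: 5 states


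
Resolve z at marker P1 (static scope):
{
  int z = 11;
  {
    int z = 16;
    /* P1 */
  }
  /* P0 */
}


z declared in the same block as P1
z = 16


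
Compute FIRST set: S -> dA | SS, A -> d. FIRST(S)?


Per alternative of S: FIRST(dA) = {d}; FIRST(SS) = {d}
FIRST(S) = {d}


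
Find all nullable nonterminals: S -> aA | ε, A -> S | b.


A nonterminal is nullable iff some alternative derives ε (directly, or every symbol in it is nullable)
Nullable: {A, S}


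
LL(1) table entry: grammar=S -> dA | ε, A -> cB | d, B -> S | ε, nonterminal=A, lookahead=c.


For [A, c]: 'c' ∈ FIRST(cB)
Entry: A -> cB


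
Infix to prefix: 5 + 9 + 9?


left-to-right (same/higher precedence on left): tree is (+ (+ 5 9) 9)
Prefix: + + 5 9 9


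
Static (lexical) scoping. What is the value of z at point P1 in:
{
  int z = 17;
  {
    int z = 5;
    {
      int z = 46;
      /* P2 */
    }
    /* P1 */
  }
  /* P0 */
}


z declared in the same block as P1
z = 5


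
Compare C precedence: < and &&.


'<' is relational (level 7); '&&' is logical AND (level 2)
Higher level binds tighter
'<' has higher precedence than '&&'


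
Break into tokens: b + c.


Scan left to right, longest-match per lexeme
Tokens: ID(b), OP(+), ID(c)


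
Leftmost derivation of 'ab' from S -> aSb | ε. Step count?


Derivation: S => aSb => ab
Steps: 2


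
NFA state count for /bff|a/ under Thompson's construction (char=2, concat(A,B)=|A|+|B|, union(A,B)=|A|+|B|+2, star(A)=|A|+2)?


Syntax tree has 4 char leaf(s), 1 union(s), 0 star(s)
chars contribute 4×2 = 8; each union adds +2; each star adds +2
Total: 8 + 2 + 0 = 10 states


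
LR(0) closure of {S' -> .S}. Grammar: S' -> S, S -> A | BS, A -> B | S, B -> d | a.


Start: S' -> .S
For each item with dot before a nonterminal B, add B -> .γ for every B-production
Closure: [S' -> .S, S -> .A, S -> .BS, A -> .B, A -> .S, B -> .d, B -> .a]


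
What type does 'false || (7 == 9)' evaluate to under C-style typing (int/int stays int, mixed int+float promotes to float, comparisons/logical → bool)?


Operand types: bool || bool
Rule: logical operators take bool operands and yield bool
Result type: bool


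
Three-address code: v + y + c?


Break into single-operator statements:
t1 = v + y
t2 = t1 + c


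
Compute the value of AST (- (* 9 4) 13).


Evaluate inner: (* 9 4) = 36
Evaluate root: (- 36 13) = 23
Result: 23


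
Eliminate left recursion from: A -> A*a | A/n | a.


Left-recursive alternatives: A*a, A/n; non-recursive: a
Introduce A': A -> aA', A' -> *aA' | /nA' | ε


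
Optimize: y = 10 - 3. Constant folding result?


10 - 3 = 7 at compile time
Optimized: y = 7


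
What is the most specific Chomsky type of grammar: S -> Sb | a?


Left-linear: every RHS is a terminal or one nonterminal followed by a terminal
Classification: Type 3 (Regular)


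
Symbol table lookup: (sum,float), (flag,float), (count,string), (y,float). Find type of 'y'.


Lookup 'y' → type float


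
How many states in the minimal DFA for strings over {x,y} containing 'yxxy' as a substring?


KMP-style automaton: 4 progress states + 1 absorbing accept = 5
Minimal DFA: 5 states


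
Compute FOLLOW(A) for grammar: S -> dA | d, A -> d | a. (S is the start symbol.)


$ ∈ FOLLOW(S). For each A -> αBβ: add FIRST(β)\{ε} to FOLLOW(B); if β nullable, add FOLLOW(A).
FOLLOW(A) = {$}


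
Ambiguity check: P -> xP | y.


right-linear, alternatives start with distinct terminals 'x' vs 'y': unique leftmost derivation
Unambiguous


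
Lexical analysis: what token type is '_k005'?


Pattern: letter/underscore followed by alphanumerics, not a keyword
Type: IDENTIFIER


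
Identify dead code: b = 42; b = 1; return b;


first assignment to b is overwritten before any read
Dead: 'b = 42'


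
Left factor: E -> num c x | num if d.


Common prefix: 'num'
Factored: E -> num E', E' -> c x | if d


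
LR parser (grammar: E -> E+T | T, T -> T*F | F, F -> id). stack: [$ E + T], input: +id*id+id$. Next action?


handle 'E+T' on top; lookahead ∈ FOLLOW(E) = {+, $}
Action: reduce (E -> E+T)


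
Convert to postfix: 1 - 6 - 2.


Left to right (same or higher precedence on left)
Postfix: 1 6 - 2 -


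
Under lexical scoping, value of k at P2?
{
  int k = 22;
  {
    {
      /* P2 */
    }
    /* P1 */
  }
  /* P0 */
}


P2's block does not declare k; resolves to the enclosing declaration at depth 0
k = 22


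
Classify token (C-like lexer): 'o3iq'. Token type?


Pattern: letter/underscore followed by alphanumerics, not a keyword
Type: IDENTIFIER


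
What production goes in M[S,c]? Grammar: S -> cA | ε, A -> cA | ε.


For [S, c]: 'c' ∈ FIRST(cA)
Entry: S -> cA


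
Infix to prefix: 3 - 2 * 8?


'*' binds tighter: tree is (- 3 (* 2 8))
Prefix: - 3 * 2 8


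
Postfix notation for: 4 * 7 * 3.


Left to right (same or higher precedence on left)
Postfix: 4 7 * 3 *


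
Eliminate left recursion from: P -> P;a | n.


Left-recursive alternatives: P;a; non-recursive: n
Introduce P': P -> nP', P' -> ;aP' | ε


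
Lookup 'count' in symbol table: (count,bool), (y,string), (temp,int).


Lookup 'count' → type bool


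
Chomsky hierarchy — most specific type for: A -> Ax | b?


Left-linear: every RHS is a terminal or one nonterminal followed by a terminal
Classification: Type 3 (Regular)


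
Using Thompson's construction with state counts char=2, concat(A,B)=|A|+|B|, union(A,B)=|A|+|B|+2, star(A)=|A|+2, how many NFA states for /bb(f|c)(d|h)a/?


Syntax tree has 7 char leaf(s), 2 union(s), 0 star(s)
chars contribute 7×2 = 14; each union adds +2; each star adds +2
Total: 14 + 4 + 0 = 18 states


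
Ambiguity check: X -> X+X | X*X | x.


'x+x*x' has two parse trees (no precedence encoded between + and *)
Ambiguous


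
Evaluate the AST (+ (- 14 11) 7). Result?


Evaluate inner: (- 14 11) = 3
Evaluate root: (+ 3 7) = 10
Result: 10


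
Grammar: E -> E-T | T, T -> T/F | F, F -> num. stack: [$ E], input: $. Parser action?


start symbol E on stack, input exhausted
Action: accept


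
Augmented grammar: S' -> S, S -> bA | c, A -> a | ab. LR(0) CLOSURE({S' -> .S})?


Start: S' -> .S
For each item with dot before a nonterminal B, add B -> .γ for every B-production
Closure: [S' -> .S, S -> .bA, S -> .c]


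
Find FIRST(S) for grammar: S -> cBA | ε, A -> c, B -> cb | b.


Per alternative of S: FIRST(cBA) = {c}; FIRST(ε) = {ε}
FIRST(S) = {c, ε}


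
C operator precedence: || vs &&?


'&&' is logical AND (level 2); '||' is logical OR (level 1)
Higher level binds tighter
'&&' has higher precedence than '||'


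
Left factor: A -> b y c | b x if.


Common prefix: 'b'
Factored: A -> b A', A' -> y c | x if


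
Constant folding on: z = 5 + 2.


5 + 2 = 7 at compile time
Optimized: z = 7


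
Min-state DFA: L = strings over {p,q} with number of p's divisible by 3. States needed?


Track (count of p) mod 3: states 0..2, accept at 0
Minimal DFA: 3 states


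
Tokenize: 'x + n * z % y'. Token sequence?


Scan left to right, longest-match per lexeme
Tokens: ID(x), OP(+), ID(n), OP(*), ID(z), OP(%), ID(y)


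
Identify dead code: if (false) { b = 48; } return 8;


condition is constant false, so the whole block is unreachable
Dead: 'if (false) { b = 48; }'


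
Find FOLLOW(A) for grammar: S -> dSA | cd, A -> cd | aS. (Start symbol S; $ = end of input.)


$ ∈ FOLLOW(S). For each A -> αBβ: add FIRST(β)\{ε} to FOLLOW(B); if β nullable, add FOLLOW(A).
FOLLOW(A) = {$, a, c}


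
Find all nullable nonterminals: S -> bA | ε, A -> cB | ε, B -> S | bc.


A nonterminal is nullable iff some alternative derives ε (directly, or every symbol in it is nullable)
Nullable: {A, B, S}


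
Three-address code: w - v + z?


Break into single-operator statements:
t1 = w - v
t2 = t1 + z


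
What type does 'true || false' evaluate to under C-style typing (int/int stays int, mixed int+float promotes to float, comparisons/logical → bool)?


Operand types: bool || bool
Rule: logical operators take bool operands and yield bool
Result type: bool


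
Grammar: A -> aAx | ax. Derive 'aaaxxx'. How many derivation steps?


Derivation: A => aAx => aaAxx => aaaxxx
Steps: 3


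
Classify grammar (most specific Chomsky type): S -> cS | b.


Right-linear: every RHS is a terminal or a terminal followed by one nonterminal
Classification: Type 3 (Regular)


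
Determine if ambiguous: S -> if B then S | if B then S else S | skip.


dangling else: 'if B then if B then skip else skip' parses two ways
Ambiguous


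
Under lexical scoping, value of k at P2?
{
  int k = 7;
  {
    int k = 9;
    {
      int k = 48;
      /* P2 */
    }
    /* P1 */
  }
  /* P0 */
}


k declared in the same block as P2
k = 48


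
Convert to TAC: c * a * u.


Break into single-operator statements:
t1 = c * a
t2 = t1 * u


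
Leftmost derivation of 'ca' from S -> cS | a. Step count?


Derivation: S => cS => ca
Steps: 2


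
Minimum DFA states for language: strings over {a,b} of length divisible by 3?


Track length mod 3: states 0..2, accept at 0
Minimal DFA: 3 states


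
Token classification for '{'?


Pattern: delimiter/punctuation
Type: PUNCTUATION


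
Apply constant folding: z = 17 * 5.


17 * 5 = 85 at compile time
Optimized: z = 85


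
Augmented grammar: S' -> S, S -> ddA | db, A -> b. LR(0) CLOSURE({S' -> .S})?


Start: S' -> .S
For each item with dot before a nonterminal B, add B -> .γ for every B-production
Closure: [S' -> .S, S -> .ddA, S -> .db]


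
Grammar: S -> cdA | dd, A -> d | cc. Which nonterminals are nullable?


A nonterminal is nullable iff some alternative derives ε (directly, or every symbol in it is nullable)
Nullable: {}


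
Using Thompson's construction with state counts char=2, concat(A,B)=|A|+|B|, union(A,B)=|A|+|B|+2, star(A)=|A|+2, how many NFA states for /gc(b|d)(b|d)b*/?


Syntax tree has 7 char leaf(s), 2 union(s), 1 star(s)
chars contribute 7×2 = 14; each union adds +2; each star adds +2
Total: 14 + 4 + 2 = 20 states


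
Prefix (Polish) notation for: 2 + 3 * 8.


'*' binds tighter: tree is (+ 2 (* 3 8))
Prefix: + 2 * 3 8


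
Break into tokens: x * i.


Scan left to right, longest-match per lexeme
Tokens: ID(x), OP(*), ID(i)


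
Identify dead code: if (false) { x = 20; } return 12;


condition is constant false, so the whole block is unreachable
Dead: 'if (false) { x = 20; }'


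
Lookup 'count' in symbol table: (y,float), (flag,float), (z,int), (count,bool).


Lookup 'count' → type bool


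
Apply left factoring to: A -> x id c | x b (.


Common prefix: 'x'
Factored: A -> x A', A' -> id c | b (


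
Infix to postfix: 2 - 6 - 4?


Left to right (same or higher precedence on left)
Postfix: 2 6 - 4 -


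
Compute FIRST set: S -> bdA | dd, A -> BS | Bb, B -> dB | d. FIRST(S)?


Per alternative of S: FIRST(bdA) = {b}; FIRST(dd) = {d}
FIRST(S) = {b, d}


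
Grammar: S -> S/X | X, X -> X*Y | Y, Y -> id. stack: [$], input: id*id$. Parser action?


no handle on stack; shift 'id'
Action: shift


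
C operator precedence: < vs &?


'<' is relational (level 7); '&' is bitwise AND (level 5)
Higher level binds tighter
'<' has higher precedence than '&'


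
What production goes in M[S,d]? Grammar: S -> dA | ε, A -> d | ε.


For [S, d]: 'd' ∈ FIRST(dA)
Entry: S -> dA


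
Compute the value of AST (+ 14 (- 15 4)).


Evaluate inner: (- 15 4) = 11
Evaluate root: (+ 14 11) = 25
Result: 25


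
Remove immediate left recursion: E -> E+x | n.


Left-recursive alternatives: E+x; non-recursive: n
Introduce E': E -> nE', E' -> +xE' | ε


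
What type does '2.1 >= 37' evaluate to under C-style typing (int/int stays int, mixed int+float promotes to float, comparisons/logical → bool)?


Operand types: float >= int
Rule: comparison yields bool
Result type: bool


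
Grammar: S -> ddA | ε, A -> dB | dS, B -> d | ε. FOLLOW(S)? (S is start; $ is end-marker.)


$ ∈ FOLLOW(S). For each A -> αBβ: add FIRST(β)\{ε} to FOLLOW(B); if β nullable, add FOLLOW(A).
FOLLOW(S) = {$}


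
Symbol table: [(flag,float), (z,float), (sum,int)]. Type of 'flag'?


Lookup 'flag' → type float


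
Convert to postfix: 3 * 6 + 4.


Left to right (same or higher precedence on left)
Postfix: 3 6 * 4 +


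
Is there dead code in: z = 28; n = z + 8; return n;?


z is read by n's definition; n is returned
No dead code


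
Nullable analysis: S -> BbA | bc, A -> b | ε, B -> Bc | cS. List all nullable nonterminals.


A nonterminal is nullable iff some alternative derives ε (directly, or every symbol in it is nullable)
Nullable: {A}


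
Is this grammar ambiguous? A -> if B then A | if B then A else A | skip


dangling else: 'if B then if B then skip else skip' parses two ways
Ambiguous


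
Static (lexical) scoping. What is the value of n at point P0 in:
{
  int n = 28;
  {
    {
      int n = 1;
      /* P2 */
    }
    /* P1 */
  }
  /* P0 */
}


n declared in the same block as P0
n = 28


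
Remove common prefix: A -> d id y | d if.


Common prefix: 'd'
Factored: A -> d A', A' -> id y | if


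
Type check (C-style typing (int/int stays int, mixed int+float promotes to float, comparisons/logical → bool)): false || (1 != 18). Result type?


Operand types: bool || bool
Rule: logical operators take bool operands and yield bool
Result type: bool


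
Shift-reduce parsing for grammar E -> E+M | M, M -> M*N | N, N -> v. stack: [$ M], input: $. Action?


lookahead ∉ {*} so M won't extend; reduce E -> M
Action: reduce (E -> M)


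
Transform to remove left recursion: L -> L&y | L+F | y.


Left-recursive alternatives: L&y, L+F; non-recursive: y
Introduce L': L -> yL', L' -> &yL' | +FL' | ε


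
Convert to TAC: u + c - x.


Break into single-operator statements:
t1 = u + c
t2 = t1 - x


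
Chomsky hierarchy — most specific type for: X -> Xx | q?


Left-linear: every RHS is a terminal or one nonterminal followed by a terminal
Classification: Type 3 (Regular)


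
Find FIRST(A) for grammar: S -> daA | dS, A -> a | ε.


Per alternative of A: FIRST(a) = {a}; FIRST(ε) = {ε}
FIRST(A) = {a, ε}


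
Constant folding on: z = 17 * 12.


17 * 12 = 204 at compile time
Optimized: z = 204


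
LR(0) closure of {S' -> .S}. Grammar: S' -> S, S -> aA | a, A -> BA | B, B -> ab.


Start: S' -> .S
For each item with dot before a nonterminal B, add B -> .γ for every B-production
Closure: [S' -> .S, S -> .aA, S -> .a]


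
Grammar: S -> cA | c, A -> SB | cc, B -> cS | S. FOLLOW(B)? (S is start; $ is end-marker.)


$ ∈ FOLLOW(S). For each A -> αBβ: add FIRST(β)\{ε} to FOLLOW(B); if β nullable, add FOLLOW(A).
FOLLOW(B) = {$, c}


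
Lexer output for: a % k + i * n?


Scan left to right, longest-match per lexeme
Tokens: ID(a), OP(%), ID(k), OP(+), ID(i), OP(*), ID(n)


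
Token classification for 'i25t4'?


Pattern: letter/underscore followed by alphanumerics, not a keyword
Type: IDENTIFIER


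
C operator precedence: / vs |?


'/' is multiplicative (level 10); '|' is bitwise OR (level 3)
Higher level binds tighter
'/' has higher precedence than '|'


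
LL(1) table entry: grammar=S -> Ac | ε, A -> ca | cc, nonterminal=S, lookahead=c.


For [S, c]: 'c' ∈ FIRST(Ac)
Entry: S -> Ac


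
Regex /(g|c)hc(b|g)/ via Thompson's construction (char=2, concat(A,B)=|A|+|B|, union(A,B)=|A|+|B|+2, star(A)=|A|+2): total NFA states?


Syntax tree has 6 char leaf(s), 2 union(s), 0 star(s)
chars contribute 6×2 = 12; each union adds +2; each star adds +2
Total: 12 + 4 + 0 = 16 states


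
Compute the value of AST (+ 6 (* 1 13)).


Evaluate inner: (* 1 13) = 13
Evaluate root: (+ 6 13) = 19
Result: 19


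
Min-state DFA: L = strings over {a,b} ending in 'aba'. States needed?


Track the longest suffix of input matching a prefix of 'aba': 4 classes (prefixes of length 0..3)
Minimal DFA: 4 states


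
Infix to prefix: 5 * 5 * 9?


left-to-right (same/higher precedence on left): tree is (* (* 5 5) 9)
Prefix: * * 5 5 9


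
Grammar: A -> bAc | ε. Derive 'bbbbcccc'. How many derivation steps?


Derivation: A => bAc => bbAcc => bbbAccc => bbbbAcccc => bbbbcccc
Steps: 5


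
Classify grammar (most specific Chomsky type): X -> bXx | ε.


Single nonterminal LHS, but b^n x^n is not regular
Classification: Type 2 (Context-Free)


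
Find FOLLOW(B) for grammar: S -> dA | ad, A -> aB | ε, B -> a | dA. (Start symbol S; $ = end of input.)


$ ∈ FOLLOW(S). For each A -> αBβ: add FIRST(β)\{ε} to FOLLOW(B); if β nullable, add FOLLOW(A).
FOLLOW(B) = {$}


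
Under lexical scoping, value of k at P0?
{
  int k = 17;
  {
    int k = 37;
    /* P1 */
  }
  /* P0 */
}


k declared in the same block as P0
k = 17


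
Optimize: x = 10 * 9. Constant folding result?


10 * 9 = 90 at compile time
Optimized: x = 90


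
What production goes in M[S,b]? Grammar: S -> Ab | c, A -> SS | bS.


For [S, b]: 'b' ∈ FIRST(Ab)
Entry: S -> Ab


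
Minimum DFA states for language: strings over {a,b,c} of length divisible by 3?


Track length mod 3: states 0..2, accept at 0
Minimal DFA: 3 states


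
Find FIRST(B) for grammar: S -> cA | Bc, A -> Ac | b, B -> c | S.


Per alternative of B: FIRST(c) = {c}; FIRST(S) = {c}
FIRST(B) = {c}


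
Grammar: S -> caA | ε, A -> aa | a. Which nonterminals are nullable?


A nonterminal is nullable iff some alternative derives ε (directly, or every symbol in it is nullable)
Nullable: {S}


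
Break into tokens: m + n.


Scan left to right, longest-match per lexeme
Tokens: ID(m), OP(+), ID(n)


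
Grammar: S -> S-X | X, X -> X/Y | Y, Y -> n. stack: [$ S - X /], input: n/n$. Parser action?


no handle; shift 'n'
Action: shift


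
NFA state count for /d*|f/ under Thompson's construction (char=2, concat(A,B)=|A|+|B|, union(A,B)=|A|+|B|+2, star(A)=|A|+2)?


Syntax tree has 2 char leaf(s), 1 union(s), 1 star(s)
chars contribute 2×2 = 4; each union adds +2; each star adds +2
Total: 4 + 2 + 2 = 8 states
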